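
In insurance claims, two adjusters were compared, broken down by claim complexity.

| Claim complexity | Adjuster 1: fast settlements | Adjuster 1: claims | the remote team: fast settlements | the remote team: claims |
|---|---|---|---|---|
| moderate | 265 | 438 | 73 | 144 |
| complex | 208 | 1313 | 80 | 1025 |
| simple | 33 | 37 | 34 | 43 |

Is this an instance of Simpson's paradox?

No

Moderate: Adjuster 1 265/438 = 60.5%, the remote team 73/144 = 50.7% → Adjuster 1
Complex: Adjuster 1 208/1313 = 15.8%, the remote team 80/1025 = 7.8% → Adjuster 1
Simple: Adjuster 1 33/37 = 89.2%, the remote team 34/43 = 79.1% → Adjuster 1
Overall: Adjuster 1 506/1788 = 28.3%, the remote team 187/1212 = 15.4% → Adjuster 1
Adjuster 1 wins overall and in every claim group — no reversal.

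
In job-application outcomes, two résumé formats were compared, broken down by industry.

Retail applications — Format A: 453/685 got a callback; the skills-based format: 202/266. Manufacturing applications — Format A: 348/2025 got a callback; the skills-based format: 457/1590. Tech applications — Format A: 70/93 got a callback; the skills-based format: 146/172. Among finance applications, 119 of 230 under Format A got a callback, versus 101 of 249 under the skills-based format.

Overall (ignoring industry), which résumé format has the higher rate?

Retail: Format A 453/685 = 66.1%, the skills-based format 202/266 = 75.9% → the skills-based format
Manufacturing: Format A 348/2025 = 17.2%, the skills-based format 457/1590 = 28.7% → the skills-based format
Tech: Format A 70/93 = 75.3%, the skills-based format 146/172 = 84.9% → the skills-based format
Finance: Format A 119/230 = 51.7%, the skills-based format 101/249 = 40.6% → Format A
Overall: Format A 990/3033 = 32.6%, the skills-based format 906/2277 = 39.8% → the skills-based format
(Neither sweeps every industry group, but the skills-based format has the higher pooled rate.)

the skills-based format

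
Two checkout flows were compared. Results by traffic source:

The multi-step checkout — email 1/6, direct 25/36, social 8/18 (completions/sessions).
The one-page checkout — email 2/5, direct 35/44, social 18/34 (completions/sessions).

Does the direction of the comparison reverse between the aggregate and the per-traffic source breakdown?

Email: the multi-step checkout 1/6 = 16.7%, the one-page checkout 2/5 = 40.0% → the one-page checkout
Direct: the multi-step checkout 25/36 = 69.4%, the one-page checkout 35/44 = 79.5% → the one-page checkout
Social: the multi-step checkout 8/18 = 44.4%, the one-page checkout 18/34 = 52.9% → the one-page checkout
Overall: the multi-step checkout 34/60 = 56.7%, the one-page checkout 55/83 = 66.3% → the one-page checkout
The one-page checkout wins overall and in every traffic group — no reversal.

No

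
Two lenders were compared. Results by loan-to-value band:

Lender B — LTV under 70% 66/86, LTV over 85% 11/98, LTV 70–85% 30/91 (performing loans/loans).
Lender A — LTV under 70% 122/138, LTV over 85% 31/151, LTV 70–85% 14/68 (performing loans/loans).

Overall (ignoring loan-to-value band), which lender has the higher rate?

Lender A

LTV under 70%: Lender B 66/86 = 76.7%, Lender A 122/138 = 88.4% → Lender A
LTV over 85%: Lender B 11/98 = 11.2%, Lender A 31/151 = 20.5% → Lender A
LTV 70–85%: Lender B 30/91 = 33.0%, Lender A 14/68 = 20.6% → Lender B
Overall: Lender B 107/275 = 38.9%, Lender A 167/357 = 46.8% → Lender A
(Neither sweeps every loan-to-value group, but Lender A has the higher pooled rate.)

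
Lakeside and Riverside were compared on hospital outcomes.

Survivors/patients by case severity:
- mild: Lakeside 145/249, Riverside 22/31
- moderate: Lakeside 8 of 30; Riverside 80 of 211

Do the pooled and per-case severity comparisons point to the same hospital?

No

Mild: Lakeside 145/249 = 58.2%, Riverside 22/31 = 71.0% → Riverside
Moderate: Lakeside 8/30 = 26.7%, Riverside 80/211 = 37.9% → Riverside
Overall: Lakeside 153/279 = 54.8%, Riverside 102/242 = 42.1% → Lakeside
Riverside wins each case group but Lakeside wins overall — the comparison reverses. Riverside's patients skew toward moderate, which has a lower base rate.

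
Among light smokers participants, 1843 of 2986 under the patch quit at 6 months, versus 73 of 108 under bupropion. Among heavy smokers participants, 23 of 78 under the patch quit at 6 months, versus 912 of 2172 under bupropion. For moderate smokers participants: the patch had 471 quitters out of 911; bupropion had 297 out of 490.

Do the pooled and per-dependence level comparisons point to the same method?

No

Light smokers: the patch 1843/2986 = 61.7%, bupropion 73/108 = 67.6% → bupropion
Heavy smokers: the patch 23/78 = 29.5%, bupropion 912/2172 = 42.0% → bupropion
Moderate smokers: the patch 471/911 = 51.7%, bupropion 297/490 = 60.6% → bupropion
Overall: the patch 2337/3975 = 58.8%, bupropion 1282/2770 = 46.3% → the patch
Bupropion wins each dependence group but the patch wins overall — the comparison reverses. Bupropion's participants skew toward heavy smokers, which has a lower base rate.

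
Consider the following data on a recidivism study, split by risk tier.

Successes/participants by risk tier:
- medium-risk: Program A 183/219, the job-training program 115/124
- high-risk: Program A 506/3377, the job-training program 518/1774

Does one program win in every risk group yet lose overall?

No

Medium-risk: Program A 183/219 = 83.6%, the job-training program 115/124 = 92.7% → the job-training program
High-risk: Program A 506/3377 = 15.0%, the job-training program 518/1774 = 29.2% → the job-training program
Overall: Program A 689/3596 = 19.2%, the job-training program 633/1898 = 33.4% → the job-training program
The job-training program wins overall and in every risk group — no reversal.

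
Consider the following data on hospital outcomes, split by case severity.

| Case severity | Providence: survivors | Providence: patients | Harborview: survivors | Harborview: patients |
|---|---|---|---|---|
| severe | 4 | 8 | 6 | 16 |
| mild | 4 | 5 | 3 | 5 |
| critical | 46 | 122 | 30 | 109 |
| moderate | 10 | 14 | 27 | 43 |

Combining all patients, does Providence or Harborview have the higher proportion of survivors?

Severe: Providence 4/8 = 50.0%, Harborview 6/16 = 37.5% → Providence
Mild: Providence 4/5 = 80.0%, Harborview 3/5 = 60.0% → Providence
Critical: Providence 46/122 = 37.7%, Harborview 30/109 = 27.5% → Providence
Moderate: Providence 10/14 = 71.4%, Harborview 27/43 = 62.8% → Providence
Overall: Providence 64/149 = 43.0%, Harborview 66/173 = 38.2% → Providence

Providence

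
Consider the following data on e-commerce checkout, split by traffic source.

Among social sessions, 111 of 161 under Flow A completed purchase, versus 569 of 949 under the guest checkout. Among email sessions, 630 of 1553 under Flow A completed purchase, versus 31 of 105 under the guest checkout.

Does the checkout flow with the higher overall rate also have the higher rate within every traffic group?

No

Social: Flow A 111/161 = 68.9%, the guest checkout 569/949 = 60.0% → Flow A
Email: Flow A 630/1553 = 40.6%, the guest checkout 31/105 = 29.5% → Flow A
Overall: Flow A 741/1714 = 43.2%, the guest checkout 600/1054 = 56.9% → the guest checkout
Flow A wins each traffic group but the guest checkout wins overall — the comparison reverses. Flow A's sessions skew toward email, which has a lower base rate.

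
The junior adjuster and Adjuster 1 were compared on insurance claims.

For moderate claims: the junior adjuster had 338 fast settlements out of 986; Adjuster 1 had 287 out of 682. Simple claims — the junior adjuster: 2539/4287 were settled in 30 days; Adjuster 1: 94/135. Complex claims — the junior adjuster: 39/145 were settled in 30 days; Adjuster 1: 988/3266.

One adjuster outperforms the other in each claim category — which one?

Adjuster 1

Moderate: the junior adjuster 338/986 = 34.3%, Adjuster 1 287/682 = 42.1% → Adjuster 1
Simple: the junior adjuster 2539/4287 = 59.2%, Adjuster 1 94/135 = 69.6% → Adjuster 1
Complex: the junior adjuster 39/145 = 26.9%, Adjuster 1 988/3266 = 30.3% → Adjuster 1
Adjuster 1 has the higher rate in all 3 groups.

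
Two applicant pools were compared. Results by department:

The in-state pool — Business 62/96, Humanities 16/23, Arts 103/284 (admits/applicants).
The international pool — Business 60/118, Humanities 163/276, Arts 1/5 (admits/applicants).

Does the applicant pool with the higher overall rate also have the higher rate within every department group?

Business: the in-state pool 62/96 = 64.6%, the international pool 60/118 = 50.8% → the in-state pool
Humanities: the in-state pool 16/23 = 69.6%, the international pool 163/276 = 59.1% → the in-state pool
Arts: the in-state pool 103/284 = 36.3%, the international pool 1/5 = 20.0% → the in-state pool
Overall: the in-state pool 181/403 = 44.9%, the international pool 224/399 = 56.1% → the international pool
The in-state pool wins each department group but the international pool wins overall — the comparison reverses. The in-state pool's applicants skew toward Arts, which has a lower base rate.

No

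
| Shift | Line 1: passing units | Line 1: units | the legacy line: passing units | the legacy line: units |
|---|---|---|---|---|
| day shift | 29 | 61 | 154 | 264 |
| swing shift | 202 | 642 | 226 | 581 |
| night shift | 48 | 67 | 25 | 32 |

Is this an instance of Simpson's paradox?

No

Day shift: Line 1 29/61 = 47.5%, the legacy line 154/264 = 58.3% → the legacy line
Swing shift: Line 1 202/642 = 31.5%, the legacy line 226/581 = 38.9% → the legacy line
Night shift: Line 1 48/67 = 71.6%, the legacy line 25/32 = 78.1% → the legacy line
Overall: Line 1 279/770 = 36.2%, the legacy line 405/877 = 46.2% → the legacy line
The legacy line wins overall and in every shift group — no reversal.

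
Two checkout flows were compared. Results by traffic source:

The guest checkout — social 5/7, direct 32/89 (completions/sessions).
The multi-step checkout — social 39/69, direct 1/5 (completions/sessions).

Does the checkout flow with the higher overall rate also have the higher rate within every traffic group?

No

Social: the guest checkout 5/7 = 71.4%, the multi-step checkout 39/69 = 56.5% → the guest checkout
Direct: the guest checkout 32/89 = 36.0%, the multi-step checkout 1/5 = 20.0% → the guest checkout
Overall: the guest checkout 37/96 = 38.5%, the multi-step checkout 40/74 = 54.1% → the multi-step checkout
The guest checkout wins each traffic group but the multi-step checkout wins overall — the comparison reverses. The guest checkout's sessions skew toward direct, which has a lower base rate.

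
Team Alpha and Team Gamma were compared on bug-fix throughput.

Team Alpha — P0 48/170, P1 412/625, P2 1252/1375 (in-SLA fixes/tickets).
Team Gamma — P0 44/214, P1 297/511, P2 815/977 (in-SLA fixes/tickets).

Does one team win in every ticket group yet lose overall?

P0: Team Alpha 48/170 = 28.2%, Team Gamma 44/214 = 20.6% → Team Alpha
P1: Team Alpha 412/625 = 65.9%, Team Gamma 297/511 = 58.1% → Team Alpha
P2: Team Alpha 1252/1375 = 91.1%, Team Gamma 815/977 = 83.4% → Team Alpha
Overall: Team Alpha 1712/2170 = 78.9%, Team Gamma 1156/1702 = 67.9% → Team Alpha
Team Alpha wins overall and in every ticket group — no reversal.

No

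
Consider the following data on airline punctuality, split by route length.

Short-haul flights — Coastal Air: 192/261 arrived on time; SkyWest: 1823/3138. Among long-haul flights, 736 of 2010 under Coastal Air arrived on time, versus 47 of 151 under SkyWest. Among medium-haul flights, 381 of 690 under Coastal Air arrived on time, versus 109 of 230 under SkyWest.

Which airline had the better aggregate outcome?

Short-haul: Coastal Air 192/261 = 73.6%, SkyWest 1823/3138 = 58.1% → Coastal Air
Long-haul: Coastal Air 736/2010 = 36.6%, SkyWest 47/151 = 31.1% → Coastal Air
Medium-haul: Coastal Air 381/690 = 55.2%, SkyWest 109/230 = 47.4% → Coastal Air
Overall: Coastal Air 1309/2961 = 44.2%, SkyWest 1979/3519 = 56.2% → SkyWest
(Coastal Air wins every route group but SkyWest wins overall — Coastal Air's flights skew toward the low-rate long-haul group.)

SkyWest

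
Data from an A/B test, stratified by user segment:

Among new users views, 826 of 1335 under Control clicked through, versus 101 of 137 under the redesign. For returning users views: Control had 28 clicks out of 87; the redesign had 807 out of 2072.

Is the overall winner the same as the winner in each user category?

New users: Control 826/1335 = 61.9%, the redesign 101/137 = 73.7% → the redesign
Returning users: Control 28/87 = 32.2%, the redesign 807/2072 = 38.9% → the redesign
Overall: Control 854/1422 = 60.1%, the redesign 908/2209 = 41.1% → Control
The redesign wins each user group but Control wins overall — the comparison reverses. The redesign's views skew toward returning users, which has a lower base rate.

No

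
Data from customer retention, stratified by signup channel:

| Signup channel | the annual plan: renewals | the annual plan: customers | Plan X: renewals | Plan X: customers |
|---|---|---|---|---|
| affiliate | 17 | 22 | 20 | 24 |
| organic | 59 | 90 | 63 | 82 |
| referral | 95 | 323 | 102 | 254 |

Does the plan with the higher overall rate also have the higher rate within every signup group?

Yes

Affiliate: the annual plan 17/22 = 77.3%, Plan X 20/24 = 83.3% → Plan X
Organic: the annual plan 59/90 = 65.6%, Plan X 63/82 = 76.8% → Plan X
Referral: the annual plan 95/323 = 29.4%, Plan X 102/254 = 40.2% → Plan X
Overall: the annual plan 171/435 = 39.3%, Plan X 185/360 = 51.4% → Plan X
Plan X wins overall and in every signup group — no reversal.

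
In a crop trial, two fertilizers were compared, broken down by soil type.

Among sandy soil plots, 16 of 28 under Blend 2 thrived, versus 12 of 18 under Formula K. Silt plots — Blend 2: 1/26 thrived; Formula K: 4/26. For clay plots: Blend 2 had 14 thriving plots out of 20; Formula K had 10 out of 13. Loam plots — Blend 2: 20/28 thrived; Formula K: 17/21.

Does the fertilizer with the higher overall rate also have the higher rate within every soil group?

Sandy soil: Blend 2 16/28 = 57.1%, Formula K 12/18 = 66.7% → Formula K
Silt: Blend 2 1/26 = 3.8%, Formula K 4/26 = 15.4% → Formula K
Clay: Blend 2 14/20 = 70.0%, Formula K 10/13 = 76.9% → Formula K
Loam: Blend 2 20/28 = 71.4%, Formula K 17/21 = 81.0% → Formula K
Overall: Blend 2 51/102 = 50.0%, Formula K 43/78 = 55.1% → Formula K
Formula K wins overall and in every soil group — no reversal.

Yes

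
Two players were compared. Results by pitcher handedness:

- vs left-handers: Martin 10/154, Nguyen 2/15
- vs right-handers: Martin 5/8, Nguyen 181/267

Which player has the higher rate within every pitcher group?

Nguyen

Vs left-handers: Martin 10/154 = 6.5%, Nguyen 2/15 = 13.3% → Nguyen
Vs right-handers: Martin 5/8 = 62.5%, Nguyen 181/267 = 67.8% → Nguyen
Nguyen has the higher rate in both groups.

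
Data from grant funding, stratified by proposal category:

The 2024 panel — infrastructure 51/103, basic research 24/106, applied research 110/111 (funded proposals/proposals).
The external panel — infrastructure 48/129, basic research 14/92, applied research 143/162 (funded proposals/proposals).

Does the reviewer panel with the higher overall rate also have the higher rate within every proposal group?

Yes

Infrastructure: the 2024 panel 51/103 = 49.5%, the external panel 48/129 = 37.2% → the 2024 panel
Basic research: the 2024 panel 24/106 = 22.6%, the external panel 14/92 = 15.2% → the 2024 panel
Applied research: the 2024 panel 110/111 = 99.1%, the external panel 143/162 = 88.3% → the 2024 panel
Overall: the 2024 panel 185/320 = 57.8%, the external panel 205/383 = 53.5% → the 2024 panel
The 2024 panel wins overall and in every proposal group — no reversal.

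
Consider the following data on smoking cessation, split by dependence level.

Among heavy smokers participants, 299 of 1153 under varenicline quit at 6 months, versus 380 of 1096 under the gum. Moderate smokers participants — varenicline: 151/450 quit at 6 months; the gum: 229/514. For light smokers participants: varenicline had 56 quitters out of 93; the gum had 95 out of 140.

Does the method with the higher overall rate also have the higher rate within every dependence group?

Heavy smokers: varenicline 299/1153 = 25.9%, the gum 380/1096 = 34.7% → the gum
Moderate smokers: varenicline 151/450 = 33.6%, the gum 229/514 = 44.6% → the gum
Light smokers: varenicline 56/93 = 60.2%, the gum 95/140 = 67.9% → the gum
Overall: varenicline 506/1696 = 29.8%, the gum 704/1750 = 40.2% → the gum
The gum wins overall and in every dependence group — no reversal.

Yes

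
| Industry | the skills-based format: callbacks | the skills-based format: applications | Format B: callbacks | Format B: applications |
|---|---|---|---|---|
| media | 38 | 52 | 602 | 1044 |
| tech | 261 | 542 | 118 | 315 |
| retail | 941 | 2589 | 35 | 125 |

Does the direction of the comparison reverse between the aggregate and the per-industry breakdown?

Media: the skills-based format 38/52 = 73.1%, Format B 602/1044 = 57.7% → the skills-based format
Tech: the skills-based format 261/542 = 48.2%, Format B 118/315 = 37.5% → the skills-based format
Retail: the skills-based format 941/2589 = 36.3%, Format B 35/125 = 28.0% → the skills-based format
Overall: the skills-based format 1240/3183 = 39.0%, Format B 755/1484 = 50.9% → Format B
The skills-based format wins each industry group but Format B wins overall — the comparison reverses. The skills-based format's applications skew toward retail, which has a lower base rate.

Yes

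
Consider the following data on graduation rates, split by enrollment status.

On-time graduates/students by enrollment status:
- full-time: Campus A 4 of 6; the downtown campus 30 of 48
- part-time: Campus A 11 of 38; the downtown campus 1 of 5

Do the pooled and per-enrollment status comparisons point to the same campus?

No

Full-time: Campus A 4/6 = 66.7%, the downtown campus 30/48 = 62.5% → Campus A
Part-time: Campus A 11/38 = 28.9%, the downtown campus 1/5 = 20.0% → Campus A
Overall: Campus A 15/44 = 34.1%, the downtown campus 31/53 = 58.5% → the downtown campus
Campus A wins each enrollment group but the downtown campus wins overall — the comparison reverses. Campus A's students skew toward part-time, which has a lower base rate.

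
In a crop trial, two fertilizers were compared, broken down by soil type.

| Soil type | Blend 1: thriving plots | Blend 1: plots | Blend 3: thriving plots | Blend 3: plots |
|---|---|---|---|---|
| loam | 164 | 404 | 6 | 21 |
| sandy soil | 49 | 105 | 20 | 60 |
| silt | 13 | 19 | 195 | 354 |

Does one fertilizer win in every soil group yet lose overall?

Loam: Blend 1 164/404 = 40.6%, Blend 3 6/21 = 28.6% → Blend 1
Sandy soil: Blend 1 49/105 = 46.7%, Blend 3 20/60 = 33.3% → Blend 1
Silt: Blend 1 13/19 = 68.4%, Blend 3 195/354 = 55.1% → Blend 1
Overall: Blend 1 226/528 = 42.8%, Blend 3 221/435 = 50.8% → Blend 3
Blend 1 wins each soil group but Blend 3 wins overall — the comparison reverses. Blend 1's plots skew toward loam, which has a lower base rate.

Yes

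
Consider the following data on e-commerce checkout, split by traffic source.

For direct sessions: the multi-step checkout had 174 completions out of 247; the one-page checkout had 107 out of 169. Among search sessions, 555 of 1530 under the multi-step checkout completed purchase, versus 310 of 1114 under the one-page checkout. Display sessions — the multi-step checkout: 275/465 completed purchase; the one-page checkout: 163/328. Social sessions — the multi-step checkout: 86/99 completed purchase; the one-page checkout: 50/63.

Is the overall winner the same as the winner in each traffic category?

Direct: the multi-step checkout 174/247 = 70.4%, the one-page checkout 107/169 = 63.3% → the multi-step checkout
Search: the multi-step checkout 555/1530 = 36.3%, the one-page checkout 310/1114 = 27.8% → the multi-step checkout
Display: the multi-step checkout 275/465 = 59.1%, the one-page checkout 163/328 = 49.7% → the multi-step checkout
Social: the multi-step checkout 86/99 = 86.9%, the one-page checkout 50/63 = 79.4% → the multi-step checkout
Overall: the multi-step checkout 1090/2341 = 46.6%, the one-page checkout 630/1674 = 37.6% → the multi-step checkout
The multi-step checkout wins overall and in every traffic group — no reversal.

Yes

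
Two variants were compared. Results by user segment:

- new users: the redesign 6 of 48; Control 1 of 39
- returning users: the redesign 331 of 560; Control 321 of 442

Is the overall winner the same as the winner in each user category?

New users: the redesign 6/48 = 12.5%, Control 1/39 = 2.6% → the redesign
Returning users: the redesign 331/560 = 59.1%, Control 321/442 = 72.6% → Control
Overall: the redesign 337/608 = 55.4%, Control 322/481 = 66.9% → Control
Neither sweeps: the redesign wins 1 of 2 groups, Control wins 1. Control wins overall but not every group — no Simpson reversal.

No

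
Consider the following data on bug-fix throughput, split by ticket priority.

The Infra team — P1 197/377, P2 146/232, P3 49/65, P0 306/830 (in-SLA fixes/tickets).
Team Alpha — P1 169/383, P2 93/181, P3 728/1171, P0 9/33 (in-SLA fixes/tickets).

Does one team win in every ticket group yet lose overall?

Yes

P1: the Infra team 197/377 = 52.3%, Team Alpha 169/383 = 44.1% → the Infra team
P2: the Infra team 146/232 = 62.9%, Team Alpha 93/181 = 51.4% → the Infra team
P3: the Infra team 49/65 = 75.4%, Team Alpha 728/1171 = 62.2% → the Infra team
P0: the Infra team 306/830 = 36.9%, Team Alpha 9/33 = 27.3% → the Infra team
Overall: the Infra team 698/1504 = 46.4%, Team Alpha 999/1768 = 56.5% → Team Alpha
The Infra team wins each ticket group but Team Alpha wins overall — the comparison reverses. The Infra team's tickets skew toward P0, which has a lower base rate.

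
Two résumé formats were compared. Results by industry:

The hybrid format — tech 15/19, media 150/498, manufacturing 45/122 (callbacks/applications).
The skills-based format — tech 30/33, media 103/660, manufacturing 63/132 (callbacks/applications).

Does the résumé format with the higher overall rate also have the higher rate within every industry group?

Tech: the hybrid format 15/19 = 78.9%, the skills-based format 30/33 = 90.9% → the skills-based format
Media: the hybrid format 150/498 = 30.1%, the skills-based format 103/660 = 15.6% → the hybrid format
Manufacturing: the hybrid format 45/122 = 36.9%, the skills-based format 63/132 = 47.7% → the skills-based format
Overall: the hybrid format 210/639 = 32.9%, the skills-based format 196/825 = 23.8% → the hybrid format
Neither sweeps: the hybrid format wins 1 of 3 groups, the skills-based format wins 2. The hybrid format wins overall but not every group — no Simpson reversal.

No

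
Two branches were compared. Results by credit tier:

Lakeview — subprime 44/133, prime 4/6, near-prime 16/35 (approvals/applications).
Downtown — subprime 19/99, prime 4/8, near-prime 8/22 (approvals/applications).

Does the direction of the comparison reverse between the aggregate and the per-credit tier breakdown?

Subprime: Lakeview 44/133 = 33.1%, Downtown 19/99 = 19.2% → Lakeview
Prime: Lakeview 4/6 = 66.7%, Downtown 4/8 = 50.0% → Lakeview
Near-prime: Lakeview 16/35 = 45.7%, Downtown 8/22 = 36.4% → Lakeview
Overall: Lakeview 64/174 = 36.8%, Downtown 31/129 = 24.0% → Lakeview
Lakeview wins overall and in every credit group — no reversal.

No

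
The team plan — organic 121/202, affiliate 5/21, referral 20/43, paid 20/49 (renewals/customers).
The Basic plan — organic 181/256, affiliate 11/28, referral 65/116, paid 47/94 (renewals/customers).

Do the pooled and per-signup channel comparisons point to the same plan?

Yes

Organic: the team plan 121/202 = 59.9%, the Basic plan 181/256 = 70.7% → the Basic plan
Affiliate: the team plan 5/21 = 23.8%, the Basic plan 11/28 = 39.3% → the Basic plan
Referral: the team plan 20/43 = 46.5%, the Basic plan 65/116 = 56.0% → the Basic plan
Paid: the team plan 20/49 = 40.8%, the Basic plan 47/94 = 50.0% → the Basic plan
Overall: the team plan 166/315 = 52.7%, the Basic plan 304/494 = 61.5% → the Basic plan
The Basic plan wins overall and in every signup group — no reversal.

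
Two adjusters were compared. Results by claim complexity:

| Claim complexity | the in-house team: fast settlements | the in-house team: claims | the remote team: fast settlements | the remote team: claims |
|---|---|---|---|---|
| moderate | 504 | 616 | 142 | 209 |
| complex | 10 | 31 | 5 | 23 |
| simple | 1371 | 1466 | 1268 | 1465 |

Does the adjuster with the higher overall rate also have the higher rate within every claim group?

Moderate: the in-house team 504/616 = 81.8%, the remote team 142/209 = 67.9% → the in-house team
Complex: the in-house team 10/31 = 32.3%, the remote team 5/23 = 21.7% → the in-house team
Simple: the in-house team 1371/1466 = 93.5%, the remote team 1268/1465 = 86.6% → the in-house team
Overall: the in-house team 1885/2113 = 89.2%, the remote team 1415/1697 = 83.4% → the in-house team
The in-house team wins overall and in every claim group — no reversal.

Yes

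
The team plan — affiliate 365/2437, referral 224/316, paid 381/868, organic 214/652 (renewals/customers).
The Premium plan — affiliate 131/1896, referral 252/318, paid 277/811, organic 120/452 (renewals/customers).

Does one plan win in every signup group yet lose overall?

Affiliate: the team plan 365/2437 = 15.0%, the Premium plan 131/1896 = 6.9% → the team plan
Referral: the team plan 224/316 = 70.9%, the Premium plan 252/318 = 79.2% → the Premium plan
Paid: the team plan 381/868 = 43.9%, the Premium plan 277/811 = 34.2% → the team plan
Organic: the team plan 214/652 = 32.8%, the Premium plan 120/452 = 26.5% → the team plan
Overall: the team plan 1184/4273 = 27.7%, the Premium plan 780/3477 = 22.4% → the team plan
Neither sweeps: the team plan wins 3 of 4 groups, the Premium plan wins 1. The team plan wins overall but not every group — no Simpson reversal.

No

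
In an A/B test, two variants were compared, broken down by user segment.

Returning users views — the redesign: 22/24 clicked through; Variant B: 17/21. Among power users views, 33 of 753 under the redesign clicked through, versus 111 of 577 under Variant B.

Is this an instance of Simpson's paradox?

Returning users: the redesign 22/24 = 91.7%, Variant B 17/21 = 81.0% → the redesign
Power users: the redesign 33/753 = 4.4%, Variant B 111/577 = 19.2% → Variant B
Overall: the redesign 55/777 = 7.1%, Variant B 128/598 = 21.4% → Variant B
Neither sweeps: the redesign wins 1 of 2 groups, Variant B wins 1. Variant B wins overall but not every group — no Simpson reversal.

No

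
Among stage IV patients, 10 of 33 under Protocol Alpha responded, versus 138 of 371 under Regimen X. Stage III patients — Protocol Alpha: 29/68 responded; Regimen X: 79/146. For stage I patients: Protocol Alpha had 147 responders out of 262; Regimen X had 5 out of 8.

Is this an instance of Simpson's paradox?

Yes

Stage IV: Protocol Alpha 10/33 = 30.3%, Regimen X 138/371 = 37.2% → Regimen X
Stage III: Protocol Alpha 29/68 = 42.6%, Regimen X 79/146 = 54.1% → Regimen X
Stage I: Protocol Alpha 147/262 = 56.1%, Regimen X 5/8 = 62.5% → Regimen X
Overall: Protocol Alpha 186/363 = 51.2%, Regimen X 222/525 = 42.3% → Protocol Alpha
Regimen X wins each disease group but Protocol Alpha wins overall — the comparison reverses. Regimen X's patients skew toward stage IV, which has a lower base rate.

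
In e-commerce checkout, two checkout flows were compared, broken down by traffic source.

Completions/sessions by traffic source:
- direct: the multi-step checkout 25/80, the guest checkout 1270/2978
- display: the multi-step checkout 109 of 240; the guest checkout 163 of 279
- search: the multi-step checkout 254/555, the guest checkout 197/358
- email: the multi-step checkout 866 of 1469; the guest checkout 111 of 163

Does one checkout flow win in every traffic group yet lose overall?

Direct: the multi-step checkout 25/80 = 31.2%, the guest checkout 1270/2978 = 42.6% → the guest checkout
Display: the multi-step checkout 109/240 = 45.4%, the guest checkout 163/279 = 58.4% → the guest checkout
Search: the multi-step checkout 254/555 = 45.8%, the guest checkout 197/358 = 55.0% → the guest checkout
Email: the multi-step checkout 866/1469 = 59.0%, the guest checkout 111/163 = 68.1% → the guest checkout
Overall: the multi-step checkout 1254/2344 = 53.5%, the guest checkout 1741/3778 = 46.1% → the multi-step checkout
The guest checkout wins each traffic group but the multi-step checkout wins overall — the comparison reverses. The guest checkout's sessions skew toward direct, which has a lower base rate.

Yes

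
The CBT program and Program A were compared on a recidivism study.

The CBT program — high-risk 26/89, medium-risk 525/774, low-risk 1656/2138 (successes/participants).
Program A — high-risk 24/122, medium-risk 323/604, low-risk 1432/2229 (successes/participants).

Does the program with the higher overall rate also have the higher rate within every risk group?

Yes

High-risk: the CBT program 26/89 = 29.2%, Program A 24/122 = 19.7% → the CBT program
Medium-risk: the CBT program 525/774 = 67.8%, Program A 323/604 = 53.5% → the CBT program
Low-risk: the CBT program 1656/2138 = 77.5%, Program A 1432/2229 = 64.2% → the CBT program
Overall: the CBT program 2207/3001 = 73.5%, Program A 1779/2955 = 60.2% → the CBT program
The CBT program wins overall and in every risk group — no reversal.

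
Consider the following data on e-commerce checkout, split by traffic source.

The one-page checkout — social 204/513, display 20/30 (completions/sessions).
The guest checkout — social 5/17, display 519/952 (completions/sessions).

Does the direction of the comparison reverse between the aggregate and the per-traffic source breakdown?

Yes

Social: the one-page checkout 204/513 = 39.8%, the guest checkout 5/17 = 29.4% → the one-page checkout
Display: the one-page checkout 20/30 = 66.7%, the guest checkout 519/952 = 54.5% → the one-page checkout
Overall: the one-page checkout 224/543 = 41.3%, the guest checkout 524/969 = 54.1% → the guest checkout
The one-page checkout wins each traffic group but the guest checkout wins overall — the comparison reverses. The one-page checkout's sessions skew toward social, which has a lower base rate.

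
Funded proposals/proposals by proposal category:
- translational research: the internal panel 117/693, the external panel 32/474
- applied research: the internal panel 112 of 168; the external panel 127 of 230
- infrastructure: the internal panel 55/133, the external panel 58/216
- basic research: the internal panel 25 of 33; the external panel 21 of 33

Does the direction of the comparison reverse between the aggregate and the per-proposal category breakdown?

No

Translational research: the internal panel 117/693 = 16.9%, the external panel 32/474 = 6.8% → the internal panel
Applied research: the internal panel 112/168 = 66.7%, the external panel 127/230 = 55.2% → the internal panel
Infrastructure: the internal panel 55/133 = 41.4%, the external panel 58/216 = 26.9% → the internal panel
Basic research: the internal panel 25/33 = 75.8%, the external panel 21/33 = 63.6% → the internal panel
Overall: the internal panel 309/1027 = 30.1%, the external panel 238/953 = 25.0% → the internal panel
The internal panel wins overall and in every proposal group — no reversal.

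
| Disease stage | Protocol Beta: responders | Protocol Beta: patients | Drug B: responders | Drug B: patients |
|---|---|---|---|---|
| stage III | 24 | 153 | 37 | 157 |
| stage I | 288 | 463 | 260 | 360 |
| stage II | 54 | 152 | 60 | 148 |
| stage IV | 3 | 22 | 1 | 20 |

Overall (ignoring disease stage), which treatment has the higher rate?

Stage III: Protocol Beta 24/153 = 15.7%, Drug B 37/157 = 23.6% → Drug B
Stage I: Protocol Beta 288/463 = 62.2%, Drug B 260/360 = 72.2% → Drug B
Stage II: Protocol Beta 54/152 = 35.5%, Drug B 60/148 = 40.5% → Drug B
Stage IV: Protocol Beta 3/22 = 13.6%, Drug B 1/20 = 5.0% → Protocol Beta
Overall: Protocol Beta 369/790 = 46.7%, Drug B 358/685 = 52.3% → Drug B
(Neither sweeps every disease group, but Drug B has the higher pooled rate.)

Drug B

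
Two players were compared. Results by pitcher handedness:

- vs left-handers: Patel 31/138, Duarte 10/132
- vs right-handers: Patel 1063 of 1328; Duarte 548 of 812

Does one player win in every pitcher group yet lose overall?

No

Vs left-handers: Patel 31/138 = 22.5%, Duarte 10/132 = 7.6% → Patel
Vs right-handers: Patel 1063/1328 = 80.0%, Duarte 548/812 = 67.5% → Patel
Overall: Patel 1094/1466 = 74.6%, Duarte 558/944 = 59.1% → Patel
Patel wins overall and in every pitcher group — no reversal.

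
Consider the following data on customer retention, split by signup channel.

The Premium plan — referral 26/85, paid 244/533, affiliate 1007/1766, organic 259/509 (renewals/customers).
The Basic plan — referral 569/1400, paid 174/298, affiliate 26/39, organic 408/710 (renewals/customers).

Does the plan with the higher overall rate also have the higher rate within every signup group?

No

Referral: the Premium plan 26/85 = 30.6%, the Basic plan 569/1400 = 40.6% → the Basic plan
Paid: the Premium plan 244/533 = 45.8%, the Basic plan 174/298 = 58.4% → the Basic plan
Affiliate: the Premium plan 1007/1766 = 57.0%, the Basic plan 26/39 = 66.7% → the Basic plan
Organic: the Premium plan 259/509 = 50.9%, the Basic plan 408/710 = 57.5% → the Basic plan
Overall: the Premium plan 1536/2893 = 53.1%, the Basic plan 1177/2447 = 48.1% → the Premium plan
The Basic plan wins each signup group but the Premium plan wins overall — the comparison reverses. The Basic plan's customers skew toward referral, which has a lower base rate.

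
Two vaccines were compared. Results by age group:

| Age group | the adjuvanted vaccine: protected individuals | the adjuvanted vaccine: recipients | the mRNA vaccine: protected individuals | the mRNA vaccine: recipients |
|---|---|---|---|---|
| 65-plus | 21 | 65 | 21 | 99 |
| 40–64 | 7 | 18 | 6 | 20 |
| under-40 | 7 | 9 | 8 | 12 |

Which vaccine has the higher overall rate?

the adjuvanted vaccine

65-plus: the adjuvanted vaccine 21/65 = 32.3%, the mRNA vaccine 21/99 = 21.2% → the adjuvanted vaccine
40–64: the adjuvanted vaccine 7/18 = 38.9%, the mRNA vaccine 6/20 = 30.0% → the adjuvanted vaccine
Under-40: the adjuvanted vaccine 7/9 = 77.8%, the mRNA vaccine 8/12 = 66.7% → the adjuvanted vaccine
Overall: the adjuvanted vaccine 35/92 = 38.0%, the mRNA vaccine 35/131 = 26.7% → the adjuvanted vaccine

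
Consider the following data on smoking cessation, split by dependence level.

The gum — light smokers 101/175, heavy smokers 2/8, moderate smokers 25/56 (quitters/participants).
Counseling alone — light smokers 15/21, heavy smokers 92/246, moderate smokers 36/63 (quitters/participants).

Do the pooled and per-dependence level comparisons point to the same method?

Light smokers: the gum 101/175 = 57.7%, counseling alone 15/21 = 71.4% → counseling alone
Heavy smokers: the gum 2/8 = 25.0%, counseling alone 92/246 = 37.4% → counseling alone
Moderate smokers: the gum 25/56 = 44.6%, counseling alone 36/63 = 57.1% → counseling alone
Overall: the gum 128/239 = 53.6%, counseling alone 143/330 = 43.3% → the gum
Counseling alone wins each dependence group but the gum wins overall — the comparison reverses. Counseling alone's participants skew toward heavy smokers, which has a lower base rate.

No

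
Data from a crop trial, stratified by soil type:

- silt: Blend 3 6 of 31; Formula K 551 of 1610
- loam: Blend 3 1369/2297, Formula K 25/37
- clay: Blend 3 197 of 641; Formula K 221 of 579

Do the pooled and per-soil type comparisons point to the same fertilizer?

No

Silt: Blend 3 6/31 = 19.4%, Formula K 551/1610 = 34.2% → Formula K
Loam: Blend 3 1369/2297 = 59.6%, Formula K 25/37 = 67.6% → Formula K
Clay: Blend 3 197/641 = 30.7%, Formula K 221/579 = 38.2% → Formula K
Overall: Blend 3 1572/2969 = 52.9%, Formula K 797/2226 = 35.8% → Blend 3
Formula K wins each soil group but Blend 3 wins overall — the comparison reverses. Formula K's plots skew toward silt, which has a lower base rate.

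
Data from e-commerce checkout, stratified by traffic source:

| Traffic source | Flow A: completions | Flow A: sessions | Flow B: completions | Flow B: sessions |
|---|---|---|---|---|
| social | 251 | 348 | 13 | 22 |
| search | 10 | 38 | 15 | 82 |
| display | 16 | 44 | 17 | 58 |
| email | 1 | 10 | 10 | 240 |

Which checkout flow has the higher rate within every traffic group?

Social: Flow A 251/348 = 72.1%, Flow B 13/22 = 59.1% → Flow A
Search: Flow A 10/38 = 26.3%, Flow B 15/82 = 18.3% → Flow A
Display: Flow A 16/44 = 36.4%, Flow B 17/58 = 29.3% → Flow A
Email: Flow A 1/10 = 10.0%, Flow B 10/240 = 4.2% → Flow A
Flow A has the higher rate in all 4 groups.

Flow A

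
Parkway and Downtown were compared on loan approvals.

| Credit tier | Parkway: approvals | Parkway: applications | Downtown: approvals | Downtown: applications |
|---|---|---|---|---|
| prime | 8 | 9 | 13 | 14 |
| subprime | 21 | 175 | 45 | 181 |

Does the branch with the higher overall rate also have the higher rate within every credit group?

Prime: Parkway 8/9 = 88.9%, Downtown 13/14 = 92.9% → Downtown
Subprime: Parkway 21/175 = 12.0%, Downtown 45/181 = 24.9% → Downtown
Overall: Parkway 29/184 = 15.8%, Downtown 58/195 = 29.7% → Downtown
Downtown wins overall and in every credit group — no reversal.

Yes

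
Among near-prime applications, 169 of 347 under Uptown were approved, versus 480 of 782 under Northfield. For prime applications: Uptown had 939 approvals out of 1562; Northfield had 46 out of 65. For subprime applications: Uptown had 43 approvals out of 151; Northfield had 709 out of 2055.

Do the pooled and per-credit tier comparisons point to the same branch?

Near-prime: Uptown 169/347 = 48.7%, Northfield 480/782 = 61.4% → Northfield
Prime: Uptown 939/1562 = 60.1%, Northfield 46/65 = 70.8% → Northfield
Subprime: Uptown 43/151 = 28.5%, Northfield 709/2055 = 34.5% → Northfield
Overall: Uptown 1151/2060 = 55.9%, Northfield 1235/2902 = 42.6% → Uptown
Northfield wins each credit group but Uptown wins overall — the comparison reverses. Northfield's applications skew toward subprime, which has a lower base rate.

No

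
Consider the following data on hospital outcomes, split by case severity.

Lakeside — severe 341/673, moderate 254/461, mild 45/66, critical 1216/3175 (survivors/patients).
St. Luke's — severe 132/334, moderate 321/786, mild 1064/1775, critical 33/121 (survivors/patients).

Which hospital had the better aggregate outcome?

Severe: Lakeside 341/673 = 50.7%, St. Luke's 132/334 = 39.5% → Lakeside
Moderate: Lakeside 254/461 = 55.1%, St. Luke's 321/786 = 40.8% → Lakeside
Mild: Lakeside 45/66 = 68.2%, St. Luke's 1064/1775 = 59.9% → Lakeside
Critical: Lakeside 1216/3175 = 38.3%, St. Luke's 33/121 = 27.3% → Lakeside
Overall: Lakeside 1856/4375 = 42.4%, St. Luke's 1550/3016 = 51.4% → St. Luke's
(Lakeside wins every case group but St. Luke's wins overall — Lakeside's patients skew toward the low-rate critical group.)

St. Luke's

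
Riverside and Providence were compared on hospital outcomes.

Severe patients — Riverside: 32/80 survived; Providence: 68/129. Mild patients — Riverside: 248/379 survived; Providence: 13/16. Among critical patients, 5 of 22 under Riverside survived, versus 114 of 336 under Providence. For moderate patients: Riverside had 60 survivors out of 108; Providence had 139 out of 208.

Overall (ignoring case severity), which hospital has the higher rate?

Riverside

Severe: Riverside 32/80 = 40.0%, Providence 68/129 = 52.7% → Providence
Mild: Riverside 248/379 = 65.4%, Providence 13/16 = 81.2% → Providence
Critical: Riverside 5/22 = 22.7%, Providence 114/336 = 33.9% → Providence
Moderate: Riverside 60/108 = 55.6%, Providence 139/208 = 66.8% → Providence
Overall: Riverside 345/589 = 58.6%, Providence 334/689 = 48.5% → Riverside
(Providence wins every case group but Riverside wins overall — Providence's patients skew toward the low-rate critical group.)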